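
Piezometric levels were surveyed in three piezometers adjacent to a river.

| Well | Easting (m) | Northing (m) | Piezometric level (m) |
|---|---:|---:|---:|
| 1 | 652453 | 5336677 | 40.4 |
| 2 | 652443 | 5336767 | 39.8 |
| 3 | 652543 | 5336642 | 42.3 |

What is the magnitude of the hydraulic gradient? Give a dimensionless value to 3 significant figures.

Taking 1 as reference: 2−1 = (-10, 90, -0.6); 3−1 = (90, -35, +1.9).
Determinant of the coordinate differences = (-10)·(-35) − 90·90 = -7750.
∂h/∂x = [(-0.6)·(-35) − (+1.9)·90] / -7750 = +0.01935
∂h/∂y = [(-10)·(+1.9) − 90·(-0.6)] / -7750 = -0.004516
|∇h| = √(0.01935² + -0.004516²) = 0.01987

0.0199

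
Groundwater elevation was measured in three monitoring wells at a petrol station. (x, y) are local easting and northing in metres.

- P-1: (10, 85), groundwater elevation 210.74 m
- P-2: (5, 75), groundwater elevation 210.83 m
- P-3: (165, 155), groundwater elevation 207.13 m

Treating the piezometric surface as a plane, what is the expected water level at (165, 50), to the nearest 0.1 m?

206.8 m

Taking P-1 as reference: P-2−P-1 = (-5, -10, +0.09); P-3−P-1 = (155, 70, -3.61).
Determinant of the coordinate differences = (-5)·70 − 155·(-10) = 1200.
∂h/∂x = [(+0.09)·70 − (-3.61)·(-10)] / 1200 = -0.02483
∂h/∂y = [(-5)·(-3.61) − 155·(+0.09)] / 1200 = +0.003417
h(165, 50) = 210.74 + (-0.02483)·(155) + (+0.003417)·(-35) = 210.74 -3.849 -0.120 = 206.771 m.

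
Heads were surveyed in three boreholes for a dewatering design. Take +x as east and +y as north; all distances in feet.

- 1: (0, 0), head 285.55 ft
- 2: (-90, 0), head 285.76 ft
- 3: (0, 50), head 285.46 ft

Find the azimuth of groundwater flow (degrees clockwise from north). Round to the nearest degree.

∂h/∂x = (285.76 − 285.55) / (-90 − 0) = -0.002333
∂h/∂y = (285.46 − 285.55) / (50 − 0) = -0.001800
Flow direction (−∇h) has components (+0.002333 E, +0.001800 N).
Azimuth = atan2(E, N) = atan2(+0.002333, +0.001800) = 52.4° ≈ 052°.

052°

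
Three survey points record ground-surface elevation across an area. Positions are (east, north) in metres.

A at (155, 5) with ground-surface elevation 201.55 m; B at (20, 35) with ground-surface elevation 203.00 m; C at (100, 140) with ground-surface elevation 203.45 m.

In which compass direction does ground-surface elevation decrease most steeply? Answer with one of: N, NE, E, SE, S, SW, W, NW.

Differences from A: to B (Δx, Δy, Δh) = (-135, 30, +1.45); to C = (-55, 135, +1.90).
Solve a·Δx + b·Δy = Δz: det = (-135)·135 − (-55)·30 = -16575.
∂z/∂x = [(+1.45)·135 − (+1.90)·30] / -16575 = -0.008371
∂z/∂y = [(-135)·(+1.90) − (-55)·(+1.45)] / -16575 = +0.01066
Steepest decrease is along −∇f = (+0.008371 E, -0.01066 N) → southeast.

SE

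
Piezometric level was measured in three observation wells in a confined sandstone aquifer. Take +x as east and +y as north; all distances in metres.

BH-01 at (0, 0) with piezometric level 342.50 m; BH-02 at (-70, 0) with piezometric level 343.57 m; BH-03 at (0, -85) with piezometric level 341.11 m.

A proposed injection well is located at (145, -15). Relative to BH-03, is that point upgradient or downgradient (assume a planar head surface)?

∂h/∂x = (343.57 − 342.50) / (-70 − 0) = -0.01529
∂h/∂y = (341.11 − 342.50) / (-85 − 0) = +0.01635
Head at (145, -15) = 342.50 + (-0.01529)·(145) + (+0.01635)·(-15) = 340.04 m.
That is lower than the 341.11 m at BH-03, so the point is downgradient.

downgradient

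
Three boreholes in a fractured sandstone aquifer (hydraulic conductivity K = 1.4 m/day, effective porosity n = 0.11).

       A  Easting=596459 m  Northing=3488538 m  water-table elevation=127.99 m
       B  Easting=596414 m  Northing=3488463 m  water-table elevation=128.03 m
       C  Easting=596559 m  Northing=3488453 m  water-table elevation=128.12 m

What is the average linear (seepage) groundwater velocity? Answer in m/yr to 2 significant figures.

Three-point gradient (reference A): Δ to B = (-45, -75, +0.04), Δ to C = (100, -85, +0.13).
∂h/∂x = +0.0005607, ∂h/∂y = -0.0008698 (det = 11325).
|∇h| = √(0.0005607² + -0.0008698²) = 0.001035
Seepage velocity v = K·i/n = 1.4 × 0.001035 / 0.11 = 0.01317 m/day = 4.81 m/yr.

4.8 m/yr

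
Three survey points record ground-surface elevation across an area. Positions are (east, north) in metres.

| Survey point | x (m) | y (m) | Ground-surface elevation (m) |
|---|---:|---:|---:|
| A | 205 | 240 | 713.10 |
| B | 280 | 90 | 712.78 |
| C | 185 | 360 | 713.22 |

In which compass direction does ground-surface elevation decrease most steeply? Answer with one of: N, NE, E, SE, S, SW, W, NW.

Three-point gradient (reference A): Δ to B = (75, -150, -0.32), Δ to C = (-20, 120, +0.12).
∂z/∂x = -0.003400, ∂z/∂y = +0.0004333 (det = 6000).
Steepest decrease is along −∇f = (+0.003400 E, -0.0004333 N) → east.

E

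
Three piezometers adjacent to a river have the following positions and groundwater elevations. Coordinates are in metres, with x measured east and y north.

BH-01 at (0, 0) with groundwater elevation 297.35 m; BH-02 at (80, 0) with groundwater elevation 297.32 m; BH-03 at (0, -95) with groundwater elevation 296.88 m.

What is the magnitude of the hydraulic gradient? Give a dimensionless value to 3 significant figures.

0.00496

∂h/∂x = (297.32 − 297.35) / (80 − 0) = -0.0003750
∂h/∂y = (296.88 − 297.35) / (-95 − 0) = +0.004947
|∇h| = √(-0.0003750² + 0.004947²) = 0.004961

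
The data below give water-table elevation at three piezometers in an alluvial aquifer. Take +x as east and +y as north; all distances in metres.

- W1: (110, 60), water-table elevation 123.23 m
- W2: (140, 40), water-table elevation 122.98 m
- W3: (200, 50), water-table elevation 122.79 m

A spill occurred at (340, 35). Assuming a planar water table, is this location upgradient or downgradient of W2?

downgradient

Taking W1 as reference: W2−W1 = (30, -20, -0.25); W3−W1 = (90, -10, -0.44).
Solve a·Δx + b·Δy = Δh: det = 30·(-10) − 90·(-20) = 1500.
∂h/∂x = [(-0.25)·(-10) − (-0.44)·(-20)] / 1500 = -0.004200
∂h/∂y = [30·(-0.44) − 90·(-0.25)] / 1500 = +0.006200
Head at (340, 35) = 123.23 + (-0.004200)·(230) + (+0.006200)·(-25) = 122.11 m.
That is lower than the 122.98 m at W2, so the point is downgradient.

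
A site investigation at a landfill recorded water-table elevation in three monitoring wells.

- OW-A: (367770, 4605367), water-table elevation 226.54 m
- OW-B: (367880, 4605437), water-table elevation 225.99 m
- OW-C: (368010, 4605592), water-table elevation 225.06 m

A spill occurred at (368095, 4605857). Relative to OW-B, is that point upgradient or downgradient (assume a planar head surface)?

With h = a·x + b·y + c and OW-A as origin, the differences give:
  110·a + 70·b = -0.55
  240·a + 225·b = -1.48
Eliminate b (×225 and ×70, subtract): 7950·a = -20.150 → a = ∂h/∂x = -0.002535
Back-substitute: b = ∂h/∂y = -0.003874.
Head at (368095, 4605857) = 226.54 + (-0.002535)·(325) + (-0.003874)·(490) = 223.82 m.
That is lower than the 225.99 m at OW-B, so the point is downgradient.

downgradient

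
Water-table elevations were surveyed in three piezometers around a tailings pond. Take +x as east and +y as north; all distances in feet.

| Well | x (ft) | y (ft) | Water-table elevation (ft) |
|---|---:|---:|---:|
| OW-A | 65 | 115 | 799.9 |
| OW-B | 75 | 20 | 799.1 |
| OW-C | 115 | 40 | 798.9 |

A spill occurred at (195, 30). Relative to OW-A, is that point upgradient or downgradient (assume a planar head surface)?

Differences from OW-A: to OW-B (Δx, Δy, Δh) = (10, -95, -0.8); to OW-C = (50, -75, -1.0).
Solve a·Δx + b·Δy = Δh: det = 10·(-75) − 50·(-95) = 4000.
∂h/∂x = [(-0.8)·(-75) − (-1.0)·(-95)] / 4000 = -0.008750
∂h/∂y = [10·(-1.0) − 50·(-0.8)] / 4000 = +0.007500
Head at (195, 30) = 799.9 + (-0.008750)·(130) + (+0.007500)·(-85) = 798.12 ft.
That is lower than the 799.9 ft at OW-A, so the point is downgradient.

downgradient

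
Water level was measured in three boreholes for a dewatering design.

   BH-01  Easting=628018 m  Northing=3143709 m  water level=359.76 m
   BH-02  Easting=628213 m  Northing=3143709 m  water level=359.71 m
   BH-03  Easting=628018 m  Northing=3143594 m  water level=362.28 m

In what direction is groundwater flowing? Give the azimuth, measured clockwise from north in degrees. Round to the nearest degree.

∂h/∂x = (359.71 − 359.76) / (628213 − 628018) = -0.0002564
∂h/∂y = (362.28 − 359.76) / (3143594 − 3143709) = -0.02191
Flow direction (−∇h) has components (+0.0002564 E, +0.02191 N).
Azimuth = atan2(E, N) = atan2(+0.0002564, +0.02191) = 0.7° ≈ 001°.

001°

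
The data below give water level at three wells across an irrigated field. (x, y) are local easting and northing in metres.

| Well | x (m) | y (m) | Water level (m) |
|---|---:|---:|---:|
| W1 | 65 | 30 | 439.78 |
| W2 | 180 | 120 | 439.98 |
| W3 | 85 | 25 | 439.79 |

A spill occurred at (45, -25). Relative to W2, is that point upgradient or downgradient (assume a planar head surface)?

downgradient

Taking W1 as reference: W2−W1 = (115, 90, +0.20); W3−W1 = (20, -5, +0.01).
Determinant of the coordinate differences = 115·(-5) − 20·90 = -2375.
∂h/∂x = [(+0.20)·(-5) − (+0.01)·90] / -2375 = +0.0008000
∂h/∂y = [115·(+0.01) − 20·(+0.20)] / -2375 = +0.001200
Head at (45, -25) = 439.78 + (+0.0008000)·(-20) + (+0.001200)·(-55) = 439.70 m.
That is lower than the 439.98 m at W2, so the point is downgradient.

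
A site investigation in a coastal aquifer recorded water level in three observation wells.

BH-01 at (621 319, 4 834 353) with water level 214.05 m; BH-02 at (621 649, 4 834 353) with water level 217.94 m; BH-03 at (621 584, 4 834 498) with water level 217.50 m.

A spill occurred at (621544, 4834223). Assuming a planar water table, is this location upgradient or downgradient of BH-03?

downgradient

Taking BH-01 as reference: BH-02−BH-01 = (330, 0, +3.89); BH-03−BH-01 = (265, 145, +3.45).
Solve a·Δx + b·Δy = Δh: det = 330·145 − 265·0 = 47850.
∂h/∂x = [(+3.89)·145 − (+3.45)·0] / 47850 = +0.01179
∂h/∂y = [330·(+3.45) − 265·(+3.89)] / 47850 = +0.002250
Head at (621544, 4834223) = 214.05 + (+0.01179)·(225) + (+0.002250)·(-130) = 216.41 m.
That is lower than the 217.50 m at BH-03, so the point is downgradient.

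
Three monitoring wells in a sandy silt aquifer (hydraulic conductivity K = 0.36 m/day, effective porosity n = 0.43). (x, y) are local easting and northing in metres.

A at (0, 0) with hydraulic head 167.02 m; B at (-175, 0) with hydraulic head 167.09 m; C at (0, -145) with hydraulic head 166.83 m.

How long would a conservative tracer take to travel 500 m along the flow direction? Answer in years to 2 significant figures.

1200 years

∂h/∂x = (167.09 − 167.02) / (-175 − 0) = -0.0004000
∂h/∂y = (166.83 − 167.02) / (-145 − 0) = +0.001310
|∇h| = √(-0.0004000² + 0.001310²) = 0.00137
Seepage velocity v = K·i/n = 0.36 × 0.00137 / 0.43 = 0.001147 m/day.
t = 500 / 0.001147 = 4.359e+05 days = 1.19e+03 years.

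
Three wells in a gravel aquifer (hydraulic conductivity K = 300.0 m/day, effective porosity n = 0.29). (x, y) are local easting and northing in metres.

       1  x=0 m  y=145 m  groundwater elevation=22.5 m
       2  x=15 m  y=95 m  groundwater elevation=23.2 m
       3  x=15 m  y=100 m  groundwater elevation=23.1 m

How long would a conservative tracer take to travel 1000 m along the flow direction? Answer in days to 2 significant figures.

Differences from 1: to 2 (Δx, Δy, Δh) = (15, -50, +0.7); to 3 = (15, -45, +0.6).
Solve a·Δx + b·Δy = Δh: det = 15·(-45) − 15·(-50) = 75.
∂h/∂x = [(+0.7)·(-45) − (+0.6)·(-50)] / 75 = -0.02000
∂h/∂y = [15·(+0.6) − 15·(+0.7)] / 75 = -0.02000
|∇h| = √(-0.02000² + -0.02000²) = 0.02828
Seepage velocity v = K·i/n = 300.0 × 0.02828 / 0.29 = 29.26 m/day.
t = 1000 / 29.26 = 34.18 days.

34 days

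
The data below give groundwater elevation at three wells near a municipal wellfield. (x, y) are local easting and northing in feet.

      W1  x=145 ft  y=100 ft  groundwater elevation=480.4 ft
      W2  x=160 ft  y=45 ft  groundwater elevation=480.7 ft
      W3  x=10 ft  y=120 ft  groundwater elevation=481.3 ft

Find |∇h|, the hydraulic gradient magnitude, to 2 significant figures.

0.011

Differences from W1: to W2 (Δx, Δy, Δh) = (15, -55, +0.3); to W3 = (-135, 20, +0.9).
Solve a·Δx + b·Δy = Δh: det = 15·20 − (-135)·(-55) = -7125.
∂h/∂x = [(+0.3)·20 − (+0.9)·(-55)] / -7125 = -0.007789
∂h/∂y = [15·(+0.9) − (-135)·(+0.3)] / -7125 = -0.007579
|∇h| = √(-0.007789² + -0.007579²) = 0.01087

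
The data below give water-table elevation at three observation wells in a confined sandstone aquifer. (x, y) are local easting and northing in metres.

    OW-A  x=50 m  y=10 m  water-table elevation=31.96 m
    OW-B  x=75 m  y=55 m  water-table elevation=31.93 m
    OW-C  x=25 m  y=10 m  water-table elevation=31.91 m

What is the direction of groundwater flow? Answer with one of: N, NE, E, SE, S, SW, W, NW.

NW

Differences from OW-A: to OW-B (Δx, Δy, Δh) = (25, 45, -0.03); to OW-C = (-25, 0, -0.05).
Solve a·Δx + b·Δy = Δh: det = 25·0 − (-25)·45 = 1125.
∂h/∂x = [(-0.03)·0 − (-0.05)·45] / 1125 = +0.002000
∂h/∂y = [25·(-0.05) − (-25)·(-0.03)] / 1125 = -0.001778
Flow = −∇h = (-0.002000 east, +0.001778 north), which points northwest.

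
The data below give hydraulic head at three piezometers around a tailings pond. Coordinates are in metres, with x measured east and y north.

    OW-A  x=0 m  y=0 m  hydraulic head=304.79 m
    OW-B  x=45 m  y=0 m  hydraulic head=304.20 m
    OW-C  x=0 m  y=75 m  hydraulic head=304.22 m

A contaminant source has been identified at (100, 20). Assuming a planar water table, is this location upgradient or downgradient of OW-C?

∂h/∂x = (304.20 − 304.79) / (45 − 0) = -0.01311
∂h/∂y = (304.22 − 304.79) / (75 − 0) = -0.007600
Head at (100, 20) = 304.79 + (-0.01311)·(100) + (-0.007600)·(20) = 303.33 m.
That is lower than the 304.22 m at OW-C, so the point is downgradient.

downgradient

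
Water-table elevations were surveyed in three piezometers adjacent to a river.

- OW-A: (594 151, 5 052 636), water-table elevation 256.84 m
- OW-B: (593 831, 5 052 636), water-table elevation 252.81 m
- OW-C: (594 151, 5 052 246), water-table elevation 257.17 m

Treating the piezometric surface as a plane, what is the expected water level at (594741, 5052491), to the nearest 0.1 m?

264.4 m

∂h/∂x = (252.81 − 256.84) / (593831 − 594151) = +0.01259
∂h/∂y = (257.17 − 256.84) / (5052246 − 5052636) = -0.0008462
h(594741, 5052491) = 256.84 + (+0.01259)·(590) + (-0.0008462)·(-145) = 256.84 +7.430 +0.123 = 264.393 m.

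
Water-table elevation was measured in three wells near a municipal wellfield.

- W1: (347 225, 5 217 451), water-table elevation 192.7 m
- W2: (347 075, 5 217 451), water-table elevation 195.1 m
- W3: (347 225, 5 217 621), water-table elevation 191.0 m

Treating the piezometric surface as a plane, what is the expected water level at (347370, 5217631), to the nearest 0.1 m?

∂h/∂x = (195.1 − 192.7) / (347075 − 347225) = -0.01600
∂h/∂y = (191.0 − 192.7) / (5217621 − 5217451) = -0.010000
h(347370, 5217631) = 192.7 + (-0.01600)·(145) + (-0.010000)·(180) = 192.7 -2.320 -1.800 = 188.580 m.

188.6 m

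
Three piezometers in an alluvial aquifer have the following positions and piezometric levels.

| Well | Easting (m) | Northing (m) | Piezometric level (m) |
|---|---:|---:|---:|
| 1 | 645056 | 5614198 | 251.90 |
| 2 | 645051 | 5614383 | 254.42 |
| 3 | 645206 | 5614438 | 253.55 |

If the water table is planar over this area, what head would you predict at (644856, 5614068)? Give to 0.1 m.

With h = a·x + b·y + c and 1 as origin, the differences give:
  (-5)·a + 185·b = +2.52
  150·a + 240·b = +1.65
Eliminate b (×240 and ×185, subtract): -28950·a = 299.550 → a = ∂h/∂x = -0.01035
Back-substitute: b = ∂h/∂y = +0.01334.
h(644856, 5614068) = 251.90 + (-0.01035)·(-200) + (+0.01334)·(-130) = 251.90 +2.069 -1.734 = 252.235 m.

252.2 m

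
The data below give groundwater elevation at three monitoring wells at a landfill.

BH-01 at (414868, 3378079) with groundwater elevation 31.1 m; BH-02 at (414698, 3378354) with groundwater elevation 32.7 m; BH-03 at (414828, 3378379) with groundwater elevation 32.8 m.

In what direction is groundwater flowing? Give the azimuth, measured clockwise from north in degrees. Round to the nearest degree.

Three-point gradient (reference BH-01): Δ to BH-02 = (-170, 275, +1.6), Δ to BH-03 = (-40, 300, +1.7).
∂h/∂x = -0.0003125, ∂h/∂y = +0.005625 (det = -40000).
Flow direction (−∇h) has components (+0.0003125 E, -0.005625 N).
Azimuth = atan2(E, N) = atan2(+0.0003125, -0.005625) = 176.8° ≈ 177°.

177°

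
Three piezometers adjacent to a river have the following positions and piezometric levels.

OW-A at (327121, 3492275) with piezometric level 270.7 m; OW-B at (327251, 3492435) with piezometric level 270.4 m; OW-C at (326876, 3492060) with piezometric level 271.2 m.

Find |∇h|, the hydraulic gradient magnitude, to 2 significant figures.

Differences from OW-A: to OW-B (Δx, Δy, Δh) = (130, 160, -0.3); to OW-C = (-245, -215, +0.5).
Solve a·Δx + b·Δy = Δh: det = 130·(-215) − (-245)·160 = 11250.
∂h/∂x = [(-0.3)·(-215) − (+0.5)·160] / 11250 = -0.001378
∂h/∂y = [130·(+0.5) − (-245)·(-0.3)] / 11250 = -0.0007556
|∇h| = √(-0.001378² + -0.0007556²) = 0.001572

0.0016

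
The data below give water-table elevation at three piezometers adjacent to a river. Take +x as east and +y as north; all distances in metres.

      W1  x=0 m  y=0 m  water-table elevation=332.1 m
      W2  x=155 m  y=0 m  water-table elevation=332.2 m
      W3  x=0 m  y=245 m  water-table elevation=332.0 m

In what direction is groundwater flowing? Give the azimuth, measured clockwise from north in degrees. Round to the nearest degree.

302°

∂h/∂x = (332.2 − 332.1) / (155 − 0) = +0.0006452
∂h/∂y = (332.0 − 332.1) / (245 − 0) = -0.0004082
Flow direction (−∇h) has components (-0.0006452 E, +0.0004082 N).
Azimuth = atan2(E, N) = atan2(-0.0006452, +0.0004082) = 302.3° ≈ 302°.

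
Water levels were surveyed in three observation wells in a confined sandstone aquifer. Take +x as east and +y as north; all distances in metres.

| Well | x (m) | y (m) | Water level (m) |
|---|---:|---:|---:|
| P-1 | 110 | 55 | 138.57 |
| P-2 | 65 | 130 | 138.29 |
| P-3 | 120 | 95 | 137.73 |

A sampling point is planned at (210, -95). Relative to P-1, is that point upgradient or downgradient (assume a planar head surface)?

Differences from P-1: to P-2 (Δx, Δy, Δh) = (-45, 75, -0.28); to P-3 = (10, 40, -0.84).
Solve a·Δx + b·Δy = Δh: det = (-45)·40 − 10·75 = -2550.
∂h/∂x = [(-0.28)·40 − (-0.84)·75] / -2550 = -0.02031
∂h/∂y = [(-45)·(-0.84) − 10·(-0.28)] / -2550 = -0.01592
Head at (210, -95) = 138.57 + (-0.02031)·(100) + (-0.01592)·(-150) = 138.93 m.
That is higher than the 138.57 m at P-1, so the point is upgradient.

upgradient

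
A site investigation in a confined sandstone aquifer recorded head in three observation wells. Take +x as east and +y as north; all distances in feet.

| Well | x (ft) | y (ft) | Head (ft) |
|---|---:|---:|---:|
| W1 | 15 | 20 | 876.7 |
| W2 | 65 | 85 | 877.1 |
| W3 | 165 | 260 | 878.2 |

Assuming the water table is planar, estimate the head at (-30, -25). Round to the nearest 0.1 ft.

Differences from W1: to W2 (Δx, Δy, Δh) = (50, 65, +0.4); to W3 = (150, 240, +1.5).
Solve a·Δx + b·Δy = Δh: det = 50·240 − 150·65 = 2250.
∂h/∂x = [(+0.4)·240 − (+1.5)·65] / 2250 = -0.0006667
∂h/∂y = [50·(+1.5) − 150·(+0.4)] / 2250 = +0.006667
h(-30, -25) = 876.7 + (-0.0006667)·(-45) + (+0.006667)·(-45) = 876.7 +0.030 -0.300 = 876.430 ft.

876.4 ft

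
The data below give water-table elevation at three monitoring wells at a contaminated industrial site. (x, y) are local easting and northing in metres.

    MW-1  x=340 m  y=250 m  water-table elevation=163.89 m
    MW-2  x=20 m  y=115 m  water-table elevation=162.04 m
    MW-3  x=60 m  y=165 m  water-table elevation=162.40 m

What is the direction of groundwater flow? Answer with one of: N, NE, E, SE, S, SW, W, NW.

Taking MW-1 as reference: MW-2−MW-1 = (-320, -135, -1.85); MW-3−MW-1 = (-280, -85, -1.49).
Solve a·Δx + b·Δy = Δh: det = (-320)·(-85) − (-280)·(-135) = -10600.
∂h/∂x = [(-1.85)·(-85) − (-1.49)·(-135)] / -10600 = +0.004142
∂h/∂y = [(-320)·(-1.49) − (-280)·(-1.85)] / -10600 = +0.003887
Flow = −∇h = (-0.004142 east, -0.003887 north), which points southwest.

SW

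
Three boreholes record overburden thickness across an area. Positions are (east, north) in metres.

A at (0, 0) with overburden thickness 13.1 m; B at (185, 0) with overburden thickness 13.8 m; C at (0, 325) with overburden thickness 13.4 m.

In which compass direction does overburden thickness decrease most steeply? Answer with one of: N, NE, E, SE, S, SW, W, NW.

∂d/∂x = (13.8 − 13.1) / (185 − 0) = +0.003784
∂d/∂y = (13.4 − 13.1) / (325 − 0) = +0.0009231
Steepest decrease is along −∇f = (-0.003784 E, -0.0009231 N) → west.

W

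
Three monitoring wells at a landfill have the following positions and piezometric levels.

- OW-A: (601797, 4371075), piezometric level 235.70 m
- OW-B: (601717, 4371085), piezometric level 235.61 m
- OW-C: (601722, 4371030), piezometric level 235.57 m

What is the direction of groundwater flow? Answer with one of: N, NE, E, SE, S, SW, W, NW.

SW

Taking OW-A as reference: OW-B−OW-A = (-80, 10, -0.09); OW-C−OW-A = (-75, -45, -0.13).
Solve a·Δx + b·Δy = Δh: det = (-80)·(-45) − (-75)·10 = 4350.
∂h/∂x = [(-0.09)·(-45) − (-0.13)·10] / 4350 = +0.001230
∂h/∂y = [(-80)·(-0.13) − (-75)·(-0.09)] / 4350 = +0.0008391
Flow = −∇h = (-0.001230 east, -0.0008391 north), which points southwest.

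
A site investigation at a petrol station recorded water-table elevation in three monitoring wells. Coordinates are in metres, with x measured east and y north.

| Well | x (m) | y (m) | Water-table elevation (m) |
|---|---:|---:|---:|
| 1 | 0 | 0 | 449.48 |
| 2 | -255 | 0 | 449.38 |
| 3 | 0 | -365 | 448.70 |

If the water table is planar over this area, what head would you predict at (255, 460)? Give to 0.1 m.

∂h/∂x = (449.38 − 449.48) / (-255 − 0) = +0.0003922
∂h/∂y = (448.70 − 449.48) / (-365 − 0) = +0.002137
h(255, 460) = 449.48 + (+0.0003922)·(255) + (+0.002137)·(460) = 449.48 +0.100 +0.983 = 450.563 m.

450.6 m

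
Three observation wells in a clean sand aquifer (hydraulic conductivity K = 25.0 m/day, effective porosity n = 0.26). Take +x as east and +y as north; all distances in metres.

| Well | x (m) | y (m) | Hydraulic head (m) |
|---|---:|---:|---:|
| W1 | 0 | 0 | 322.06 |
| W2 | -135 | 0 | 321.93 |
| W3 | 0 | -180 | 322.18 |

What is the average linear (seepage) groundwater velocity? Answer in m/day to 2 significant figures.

∂h/∂x = (321.93 − 322.06) / (-135 − 0) = +0.0009630
∂h/∂y = (322.18 − 322.06) / (-180 − 0) = -0.0006667
|∇h| = √(0.0009630² + -0.0006667²) = 0.001171
Seepage velocity v = K·i/n = 25.0 × 0.001171 / 0.26 = 0.1126 m/day.

0.11 m/day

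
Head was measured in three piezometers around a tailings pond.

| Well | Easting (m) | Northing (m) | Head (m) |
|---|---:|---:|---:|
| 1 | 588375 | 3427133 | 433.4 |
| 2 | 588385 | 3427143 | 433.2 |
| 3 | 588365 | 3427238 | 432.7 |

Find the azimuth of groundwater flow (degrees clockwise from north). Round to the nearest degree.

With h = a·x + b·y + c and 1 as origin, the differences give:
  10·a + 10·b = -0.2
  (-10)·a + 105·b = -0.7
Eliminate b (×105 and ×10, subtract): 1150·a = -14.00 → a = ∂h/∂x = -0.01217
Back-substitute: b = ∂h/∂y = -0.007826.
Flow direction (−∇h) has components (+0.01217 E, +0.007826 N).
Azimuth = atan2(E, N) = atan2(+0.01217, +0.007826) = 57.3° ≈ 057°.

057°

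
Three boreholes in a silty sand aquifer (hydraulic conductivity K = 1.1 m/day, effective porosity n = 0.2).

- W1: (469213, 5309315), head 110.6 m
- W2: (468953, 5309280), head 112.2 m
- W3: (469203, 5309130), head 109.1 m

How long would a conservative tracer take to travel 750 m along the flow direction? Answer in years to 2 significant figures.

33 years

Three-point gradient (reference W1): Δ to W2 = (-260, -35, +1.6), Δ to W3 = (-10, -185, -1.5).
∂h/∂x = -0.007298, ∂h/∂y = +0.008503 (det = 47750).
|∇h| = √(-0.007298² + 0.008503²) = 0.01121
Seepage velocity v = K·i/n = 1.1 × 0.01121 / 0.2 = 0.06165 m/day.
t = 750 / 0.06165 = 1.217e+04 days = 33.3 years.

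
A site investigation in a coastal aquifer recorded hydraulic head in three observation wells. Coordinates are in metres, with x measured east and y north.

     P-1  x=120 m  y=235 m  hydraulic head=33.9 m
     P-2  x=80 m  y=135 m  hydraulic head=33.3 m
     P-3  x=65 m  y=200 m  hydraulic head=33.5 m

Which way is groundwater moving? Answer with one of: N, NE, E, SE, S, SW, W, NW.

SW

Taking P-1 as reference: P-2−P-1 = (-40, -100, -0.6); P-3−P-1 = (-55, -35, -0.4).
Determinant of the coordinate differences = (-40)·(-35) − (-55)·(-100) = -4100.
∂h/∂x = [(-0.6)·(-35) − (-0.4)·(-100)] / -4100 = +0.004634
∂h/∂y = [(-40)·(-0.4) − (-55)·(-0.6)] / -4100 = +0.004146
Flow = −∇h = (-0.004634 east, -0.004146 north), which points southwest.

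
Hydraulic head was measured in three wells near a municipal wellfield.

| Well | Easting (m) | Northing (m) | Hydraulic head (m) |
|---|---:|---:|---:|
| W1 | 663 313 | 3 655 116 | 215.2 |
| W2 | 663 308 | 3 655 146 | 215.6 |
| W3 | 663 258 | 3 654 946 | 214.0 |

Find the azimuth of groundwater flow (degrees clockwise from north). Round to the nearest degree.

131°

With h = a·x + b·y + c and W1 as origin, the differences give:
  (-5)·a + 30·b = +0.4
  (-55)·a + (-170)·b = -1.2
Eliminate b (×(-170) and ×30, subtract): 2500·a = -32.00 → a = ∂h/∂x = -0.01280
Back-substitute: b = ∂h/∂y = +0.01120.
Flow direction (−∇h) has components (+0.01280 E, -0.01120 N).
Azimuth = atan2(E, N) = atan2(+0.01280, -0.01120) = 131.2° ≈ 131°.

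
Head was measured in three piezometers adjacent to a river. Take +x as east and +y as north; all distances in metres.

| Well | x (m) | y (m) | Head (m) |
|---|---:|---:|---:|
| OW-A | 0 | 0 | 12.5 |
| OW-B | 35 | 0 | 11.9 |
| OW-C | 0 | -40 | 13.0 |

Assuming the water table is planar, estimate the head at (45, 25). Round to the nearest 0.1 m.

∂h/∂x = (11.9 − 12.5) / (35 − 0) = -0.01714
∂h/∂y = (13.0 − 12.5) / (-40 − 0) = -0.01250
h(45, 25) = 12.5 + (-0.01714)·(45) + (-0.01250)·(25) = 12.5 -0.771 -0.312 = 11.416 m.

11.4 m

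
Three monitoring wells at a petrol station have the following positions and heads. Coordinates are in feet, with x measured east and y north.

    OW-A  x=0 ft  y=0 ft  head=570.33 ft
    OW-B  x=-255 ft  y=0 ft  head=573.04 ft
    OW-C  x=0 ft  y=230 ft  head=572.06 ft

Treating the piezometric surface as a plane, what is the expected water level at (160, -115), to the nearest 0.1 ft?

567.8 ft

∂h/∂x = (573.04 − 570.33) / (-255 − 0) = -0.01063
∂h/∂y = (572.06 − 570.33) / (230 − 0) = +0.007522
h(160, -115) = 570.33 + (-0.01063)·(160) + (+0.007522)·(-115) = 570.33 -1.700 -0.865 = 567.765 ft.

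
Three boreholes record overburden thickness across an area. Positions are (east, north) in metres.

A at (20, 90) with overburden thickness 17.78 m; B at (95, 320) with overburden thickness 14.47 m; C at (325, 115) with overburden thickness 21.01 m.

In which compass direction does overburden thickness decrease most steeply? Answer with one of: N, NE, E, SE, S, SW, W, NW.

NW

Taking A as reference: B−A = (75, 230, -3.31); C−A = (305, 25, +3.23).
Determinant of the coordinate differences = 75·25 − 305·230 = -68275.
∂d/∂x = [(-3.31)·25 − (+3.23)·230] / -68275 = +0.01209
∂d/∂y = [75·(+3.23) − 305·(-3.31)] / -68275 = -0.01833
Steepest decrease is along −∇f = (-0.01209 E, +0.01833 N) → northwest.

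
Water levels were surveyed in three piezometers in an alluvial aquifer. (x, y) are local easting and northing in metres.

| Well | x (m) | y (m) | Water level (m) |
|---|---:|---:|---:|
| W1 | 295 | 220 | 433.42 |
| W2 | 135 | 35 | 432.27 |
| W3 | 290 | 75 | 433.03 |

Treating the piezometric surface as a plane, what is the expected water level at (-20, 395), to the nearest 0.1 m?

Taking W1 as reference: W2−W1 = (-160, -185, -1.15); W3−W1 = (-5, -145, -0.39).
Solve a·Δx + b·Δy = Δh: det = (-160)·(-145) − (-5)·(-185) = 22275.
∂h/∂x = [(-1.15)·(-145) − (-0.39)·(-185)] / 22275 = +0.004247
∂h/∂y = [(-160)·(-0.39) − (-5)·(-1.15)] / 22275 = +0.002543
h(-20, 395) = 433.42 + (+0.004247)·(-315) + (+0.002543)·(175) = 433.42 -1.338 +0.445 = 432.527 m.

432.5 m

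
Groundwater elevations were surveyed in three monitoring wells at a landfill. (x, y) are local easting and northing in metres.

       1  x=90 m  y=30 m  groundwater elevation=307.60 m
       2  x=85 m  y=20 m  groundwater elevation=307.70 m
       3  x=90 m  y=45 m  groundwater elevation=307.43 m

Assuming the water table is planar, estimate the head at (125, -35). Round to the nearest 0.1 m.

Taking 1 as reference: 2−1 = (-5, -10, +0.10); 3−1 = (0, 15, -0.17).
Solve a·Δx + b·Δy = Δh: det = (-5)·15 − 0·(-10) = -75.
∂h/∂x = [(+0.10)·15 − (-0.17)·(-10)] / -75 = +0.002667
∂h/∂y = [(-5)·(-0.17) − 0·(+0.10)] / -75 = -0.01133
h(125, -35) = 307.60 + (+0.002667)·(35) + (-0.01133)·(-65) = 307.60 +0.093 +0.737 = 308.430 m.

308.4 m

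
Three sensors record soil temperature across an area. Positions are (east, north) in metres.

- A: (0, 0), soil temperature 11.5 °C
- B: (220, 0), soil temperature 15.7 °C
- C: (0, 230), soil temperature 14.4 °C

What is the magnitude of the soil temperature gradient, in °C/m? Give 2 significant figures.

∂T/∂x = (15.7 − 11.5) / (220 − 0) = +0.01909
∂T/∂y = (14.4 − 11.5) / (230 − 0) = +0.01261
|∇f| = √(0.01909² + 0.01261²) = 0.02288 °C/m

0.023 °C/m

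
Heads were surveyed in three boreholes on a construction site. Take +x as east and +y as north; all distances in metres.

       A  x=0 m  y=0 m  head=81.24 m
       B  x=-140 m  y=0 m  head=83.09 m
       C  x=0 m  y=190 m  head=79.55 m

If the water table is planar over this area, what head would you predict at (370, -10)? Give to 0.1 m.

∂h/∂x = (83.09 − 81.24) / (-140 − 0) = -0.01321
∂h/∂y = (79.55 − 81.24) / (190 − 0) = -0.008895
h(370, -10) = 81.24 + (-0.01321)·(370) + (-0.008895)·(-10) = 81.24 -4.889 +0.089 = 76.440 m.

76.4 m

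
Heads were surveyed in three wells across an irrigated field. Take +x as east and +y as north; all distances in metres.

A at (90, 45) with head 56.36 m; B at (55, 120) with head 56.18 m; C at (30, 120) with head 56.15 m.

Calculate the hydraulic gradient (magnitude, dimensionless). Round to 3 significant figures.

0.00220

Taking A as reference: B−A = (-35, 75, -0.18); C−A = (-60, 75, -0.21).
Determinant of the coordinate differences = (-35)·75 − (-60)·75 = 1875.
∂h/∂x = [(-0.18)·75 − (-0.21)·75] / 1875 = +0.001200
∂h/∂y = [(-35)·(-0.21) − (-60)·(-0.18)] / 1875 = -0.001840
|∇h| = √(0.001200² + -0.001840²) = 0.002197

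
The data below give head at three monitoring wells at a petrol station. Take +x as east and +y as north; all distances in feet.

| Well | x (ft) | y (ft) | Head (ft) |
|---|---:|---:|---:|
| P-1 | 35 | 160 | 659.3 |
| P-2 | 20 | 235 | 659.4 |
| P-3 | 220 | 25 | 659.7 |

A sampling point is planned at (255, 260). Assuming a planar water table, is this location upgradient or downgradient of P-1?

Three-point gradient (reference P-1): Δ to P-2 = (-15, 75, +0.1), Δ to P-3 = (185, -135, +0.4).
∂h/∂x = +0.003671, ∂h/∂y = +0.002068 (det = -11850).
Head at (255, 260) = 659.3 + (+0.003671)·(220) + (+0.002068)·(100) = 660.31 ft.
That is higher than the 659.3 ft at P-1, so the point is upgradient.

upgradient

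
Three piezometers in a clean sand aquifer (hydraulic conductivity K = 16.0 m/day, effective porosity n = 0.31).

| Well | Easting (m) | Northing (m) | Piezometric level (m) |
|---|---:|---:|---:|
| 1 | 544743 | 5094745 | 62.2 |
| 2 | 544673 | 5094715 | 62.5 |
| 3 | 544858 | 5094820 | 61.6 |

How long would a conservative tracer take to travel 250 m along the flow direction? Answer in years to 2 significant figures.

Differences from 1: to 2 (Δx, Δy, Δh) = (-70, -30, +0.3); to 3 = (115, 75, -0.6).
Determinant of the coordinate differences = (-70)·75 − 115·(-30) = -1800.
∂h/∂x = [(+0.3)·75 − (-0.6)·(-30)] / -1800 = -0.002500
∂h/∂y = [(-70)·(-0.6) − 115·(+0.3)] / -1800 = -0.004167
|∇h| = √(-0.002500² + -0.004167²) = 0.004859
Seepage velocity v = K·i/n = 16.0 × 0.004859 / 0.31 = 0.2508 m/day.
t = 250 / 0.2508 = 996.8 days = 2.73 years.

2.7 years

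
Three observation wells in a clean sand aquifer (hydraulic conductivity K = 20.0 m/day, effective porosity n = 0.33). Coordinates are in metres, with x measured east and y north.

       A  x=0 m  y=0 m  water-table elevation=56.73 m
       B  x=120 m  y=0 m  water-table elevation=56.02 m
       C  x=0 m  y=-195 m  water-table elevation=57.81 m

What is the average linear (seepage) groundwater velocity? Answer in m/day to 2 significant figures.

∂h/∂x = (56.02 − 56.73) / (120 − 0) = -0.005917
∂h/∂y = (57.81 − 56.73) / (-195 − 0) = -0.005538
|∇h| = √(-0.005917² + -0.005538²) = 0.008104
Seepage velocity v = K·i/n = 20.0 × 0.008104 / 0.33 = 0.4912 m/day.

0.49 m/day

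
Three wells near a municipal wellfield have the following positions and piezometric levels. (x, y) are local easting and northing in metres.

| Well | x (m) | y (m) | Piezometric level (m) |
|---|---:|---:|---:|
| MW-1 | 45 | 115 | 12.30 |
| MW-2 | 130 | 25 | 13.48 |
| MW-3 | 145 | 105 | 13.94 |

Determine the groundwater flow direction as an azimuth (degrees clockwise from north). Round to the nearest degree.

With h = a·x + b·y + c and MW-1 as origin, the differences give:
  85·a + (-90)·b = +1.18
  100·a + (-10)·b = +1.64
Eliminate b (×(-10) and ×(-90), subtract): 8150·a = 135.800 → a = ∂h/∂x = +0.01666
Back-substitute: b = ∂h/∂y = +0.002626.
Flow direction (−∇h) has components (-0.01666 E, -0.002626 N).
Azimuth = atan2(E, N) = atan2(-0.01666, -0.002626) = 261.0° ≈ 261°.

261°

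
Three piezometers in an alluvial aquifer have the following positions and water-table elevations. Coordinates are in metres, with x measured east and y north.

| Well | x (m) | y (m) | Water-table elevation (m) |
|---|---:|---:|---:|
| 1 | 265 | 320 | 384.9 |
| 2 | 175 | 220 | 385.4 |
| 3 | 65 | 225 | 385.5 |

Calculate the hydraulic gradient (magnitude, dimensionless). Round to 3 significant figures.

0.00416

Differences from 1: to 2 (Δx, Δy, Δh) = (-90, -100, +0.5); to 3 = (-200, -95, +0.6).
Determinant of the coordinate differences = (-90)·(-95) − (-200)·(-100) = -11450.
∂h/∂x = [(+0.5)·(-95) − (+0.6)·(-100)] / -11450 = -0.001092
∂h/∂y = [(-90)·(+0.6) − (-200)·(+0.5)] / -11450 = -0.004017
|∇h| = √(-0.001092² + -0.004017²) = 0.004163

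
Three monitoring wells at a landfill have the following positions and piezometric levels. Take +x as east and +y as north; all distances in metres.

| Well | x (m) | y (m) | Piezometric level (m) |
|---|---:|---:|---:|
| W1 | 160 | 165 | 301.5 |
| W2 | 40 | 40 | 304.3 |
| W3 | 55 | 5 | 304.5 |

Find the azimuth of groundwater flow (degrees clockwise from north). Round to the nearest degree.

Differences from W1: to W2 (Δx, Δy, Δh) = (-120, -125, +2.8); to W3 = (-105, -160, +3.0).
Determinant of the coordinate differences = (-120)·(-160) − (-105)·(-125) = 6075.
∂h/∂x = [(+2.8)·(-160) − (+3.0)·(-125)] / 6075 = -0.01202
∂h/∂y = [(-120)·(+3.0) − (-105)·(+2.8)] / 6075 = -0.01086
Flow direction (−∇h) has components (+0.01202 E, +0.01086 N).
Azimuth = atan2(E, N) = atan2(+0.01202, +0.01086) = 47.9° ≈ 048°.

048°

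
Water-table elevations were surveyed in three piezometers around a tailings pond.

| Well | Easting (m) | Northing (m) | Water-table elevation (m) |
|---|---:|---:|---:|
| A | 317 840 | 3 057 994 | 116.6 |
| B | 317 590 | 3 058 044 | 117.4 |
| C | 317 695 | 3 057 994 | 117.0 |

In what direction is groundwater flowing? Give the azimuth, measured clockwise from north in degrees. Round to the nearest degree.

129°

Taking A as reference: B−A = (-250, 50, +0.8); C−A = (-145, 0, +0.4).
Determinant of the coordinate differences = (-250)·0 − (-145)·50 = 7250.
∂h/∂x = [(+0.8)·0 − (+0.4)·50] / 7250 = -0.002759
∂h/∂y = [(-250)·(+0.4) − (-145)·(+0.8)] / 7250 = +0.002207
Flow direction (−∇h) has components (+0.002759 E, -0.002207 N).
Azimuth = atan2(E, N) = atan2(+0.002759, -0.002207) = 128.7° ≈ 129°.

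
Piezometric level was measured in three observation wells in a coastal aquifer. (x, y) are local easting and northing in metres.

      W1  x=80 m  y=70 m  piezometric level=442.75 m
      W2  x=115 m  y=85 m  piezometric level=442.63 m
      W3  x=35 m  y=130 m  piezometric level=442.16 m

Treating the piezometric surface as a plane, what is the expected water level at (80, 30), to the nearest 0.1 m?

With h = a·x + b·y + c and W1 as origin, the differences give:
  35·a + 15·b = -0.12
  (-45)·a + 60·b = -0.59
Eliminate b (×60 and ×15, subtract): 2775·a = 1.650 → a = ∂h/∂x = +0.0005946
Back-substitute: b = ∂h/∂y = -0.009387.
h(80, 30) = 442.75 + (+0.0005946)·(0) + (-0.009387)·(-40) = 442.75 +0.000 +0.375 = 443.125 m.

443.1 m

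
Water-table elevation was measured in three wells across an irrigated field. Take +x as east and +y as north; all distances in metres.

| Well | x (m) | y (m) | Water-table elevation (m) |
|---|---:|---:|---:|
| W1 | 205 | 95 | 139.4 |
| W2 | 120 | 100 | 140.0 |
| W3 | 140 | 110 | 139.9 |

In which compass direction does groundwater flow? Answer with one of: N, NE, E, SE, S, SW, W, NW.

Taking W1 as reference: W2−W1 = (-85, 5, +0.6); W3−W1 = (-65, 15, +0.5).
Determinant of the coordinate differences = (-85)·15 − (-65)·5 = -950.
∂h/∂x = [(+0.6)·15 − (+0.5)·5] / -950 = -0.006842
∂h/∂y = [(-85)·(+0.5) − (-65)·(+0.6)] / -950 = +0.003684
Flow = −∇h = (+0.006842 east, -0.003684 north), which points southeast.

SE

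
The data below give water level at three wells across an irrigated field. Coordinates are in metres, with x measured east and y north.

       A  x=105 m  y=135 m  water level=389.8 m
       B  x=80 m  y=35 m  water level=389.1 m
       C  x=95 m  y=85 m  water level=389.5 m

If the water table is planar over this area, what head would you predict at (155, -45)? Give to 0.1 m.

Differences from A: to B (Δx, Δy, Δh) = (-25, -100, -0.7); to C = (-10, -50, -0.3).
Determinant of the coordinate differences = (-25)·(-50) − (-10)·(-100) = 250.
∂h/∂x = [(-0.7)·(-50) − (-0.3)·(-100)] / 250 = +0.02000
∂h/∂y = [(-25)·(-0.3) − (-10)·(-0.7)] / 250 = +0.002000
h(155, -45) = 389.8 + (+0.02000)·(50) + (+0.002000)·(-180) = 389.8 +1.000 -0.360 = 390.440 m.

390.4 m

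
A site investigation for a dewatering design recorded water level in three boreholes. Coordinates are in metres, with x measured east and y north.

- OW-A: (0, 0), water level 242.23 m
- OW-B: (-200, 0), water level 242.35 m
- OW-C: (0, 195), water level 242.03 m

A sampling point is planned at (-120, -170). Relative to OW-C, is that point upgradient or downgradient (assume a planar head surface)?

upgradient

∂h/∂x = (242.35 − 242.23) / (-200 − 0) = -0.0006000
∂h/∂y = (242.03 − 242.23) / (195 − 0) = -0.001026
Head at (-120, -170) = 242.23 + (-0.0006000)·(-120) + (-0.001026)·(-170) = 242.48 m.
That is higher than the 242.03 m at OW-C, so the point is upgradient.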